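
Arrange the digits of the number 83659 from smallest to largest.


The number 83659 has digits: 8, 3, 6, 5, 9
Sorted: 3, 5, 6, 8, 9
Joining the sorted digits gives the result.
Final answer: 35689


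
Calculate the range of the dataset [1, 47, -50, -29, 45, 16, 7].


Maximum value: 47
Minimum value: -50
Range = 47 - (-50) = 97
Final answer: 97


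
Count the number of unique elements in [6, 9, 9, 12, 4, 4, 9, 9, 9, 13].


List all unique values:
Distinct values: [4, 6, 9, 12, 13]
Count = 5
Final answer: 5


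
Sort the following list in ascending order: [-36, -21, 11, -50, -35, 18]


Original list: [-36, -21, 11, -50, -35, 18]
Repeatedly take the smallest remaining element:
  Remaining [-36, -21, 11, -50, -35, 18] -> smallest is -50
  Remaining [-36, -21, 11, -35, 18] -> smallest is -36
  Remaining [-21, 11, -35, 18] -> smallest is -35
  Remaining [-21, 11, 18] -> smallest is -21
  Remaining [11, 18] -> smallest is 11
  Remaining [18] -> smallest is 18
Collecting the picks in order gives the sorted list.
Final answer: [-50, -36, -35, -21, 11, 18]


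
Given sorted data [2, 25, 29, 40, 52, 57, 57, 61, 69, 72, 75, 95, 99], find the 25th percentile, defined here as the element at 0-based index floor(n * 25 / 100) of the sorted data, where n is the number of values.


The dataset has n = 13 elements.
Index = floor(13 * 25 / 100) = floor(325 / 100) = floor(3.25) = 3
Counting from index 0 in the sorted data, the element at index 3 is 40.
Final answer: 40


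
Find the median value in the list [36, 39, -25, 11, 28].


First, sort the list: [-25, 11, 28, 36, 39]
The list has 5 elements (odd count).
The middle index is 2 (0-based), and the element there is 28.
Final answer: 28


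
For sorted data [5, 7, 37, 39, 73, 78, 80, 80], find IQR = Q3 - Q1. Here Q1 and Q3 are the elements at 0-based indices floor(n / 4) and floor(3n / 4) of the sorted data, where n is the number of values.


The data has n = 8 elements.
Q1 index = floor(8 / 4) = floor(2) = 2; Q3 index = floor(3 * 8 / 4) = floor(6) = 6
Q1 = element at index 2 = 37
Q3 = element at index 6 = 80
IQR = 80 - 37 = 43
Final answer: 43


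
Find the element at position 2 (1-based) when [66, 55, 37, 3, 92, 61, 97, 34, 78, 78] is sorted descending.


Sort descending: [97, 92, 78, 78, 66, 61, 55, 37, 34, 3]
The 2nd element (1-indexed) is at index 1.
Value = 92
Final answer: 92


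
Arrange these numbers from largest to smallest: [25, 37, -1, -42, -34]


Original list: [25, 37, -1, -42, -34]
Repeatedly take the largest remaining element:
  Remaining [25, 37, -1, -42, -34] -> largest is 37
  Remaining [25, -1, -42, -34] -> largest is 25
  Remaining [-1, -42, -34] -> largest is -1
  Remaining [-42, -34] -> largest is -34
  Remaining [-42] -> largest is -42
Collecting the picks in order gives the descending list.
Final answer: [37, 25, -1, -34, -42]


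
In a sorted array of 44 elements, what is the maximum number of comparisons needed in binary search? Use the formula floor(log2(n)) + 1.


Binary search halves the search space each step.
Maximum comparisons = floor(log2(44)) + 1
log2(44) = 5.4594
floor(log2(44)) = 5, so 5 + 1 = 6
Final answer: 6


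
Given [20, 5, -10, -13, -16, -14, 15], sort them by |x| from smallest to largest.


Compute absolute values:
  |20| = 20
  |5| = 5
  |-10| = 10
  |-13| = 13
  |-16| = 16
  |-14| = 14
  |15| = 15
Absolute values in increasing order: 5 < 10 < 13 < 14 < 15 < 16 < 20
Listing the original numbers in that order gives the answer.
Final answer: [5, -10, -13, -14, 15, -16, 20]


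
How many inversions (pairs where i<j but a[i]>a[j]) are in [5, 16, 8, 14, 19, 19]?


For each element, count the later elements that are smaller than it:
  5 (index 0): smaller elements after it = [] -> 0
  16 (index 1): smaller elements after it = [8, 14] -> 2
  8 (index 2): smaller elements after it = [] -> 0
  14 (index 3): smaller elements after it = [] -> 0
  19 (index 4): smaller elements after it = [] -> 0
Total inversions = 0 + 2 + 0 + 0 + 0 = 2
Final answer: 2


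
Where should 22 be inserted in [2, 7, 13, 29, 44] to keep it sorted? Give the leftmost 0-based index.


List is sorted: [2, 7, 13, 29, 44]
We need the leftmost position where 22 can be inserted, i.e. the first index whose element is >= 22 (or the end of the list if none is).
Binary search with low=0, high=5 (0-based indices):
  low=0, high=5, mid=2: a[2]=13 < 22, so low = 3
  low=3, high=5, mid=4: a[4]=44 >= 22, so high = 4
  low=3, high=4, mid=3: a[3]=29 >= 22, so high = 3
Now low = high = 3, so the insertion index is 3.
Final answer: 3


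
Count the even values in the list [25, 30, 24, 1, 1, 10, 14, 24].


Check each element:
  25 is odd
  30 is even
  24 is even
  1 is odd
  1 is odd
  10 is even
  14 is even
  24 is even
Evens: [30, 24, 10, 14, 24]
Count of evens = 5
Final answer: 5


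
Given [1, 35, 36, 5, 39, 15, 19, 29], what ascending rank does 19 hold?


Sort ascending: [1, 5, 15, 19, 29, 35, 36, 39]
Find 19 in the sorted list.
19 is at position 4 (1-indexed).
Final answer: 4


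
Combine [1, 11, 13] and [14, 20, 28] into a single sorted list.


List A: [1, 11, 13]
List B: [14, 20, 28]
Repeatedly compare the front elements and take the smaller:
  1 vs 14 -> take 1
  11 vs 14 -> take 11
  13 vs 14 -> take 13
  A is exhausted; append the rest of B: [14, 20, 28]
Final answer: [1, 11, 13, 14, 20, 28]


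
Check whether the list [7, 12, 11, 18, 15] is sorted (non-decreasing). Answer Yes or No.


Check consecutive pairs:
  7 <= 12? True
  12 <= 11? False
  11 <= 18? True
  18 <= 15? False
2 consecutive pair(s) are out of order, so the list is not sorted.
Final answer: No


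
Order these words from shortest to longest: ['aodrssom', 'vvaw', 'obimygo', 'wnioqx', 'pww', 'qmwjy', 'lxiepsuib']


Compute lengths:
  'aodrssom' has length 8
  'vvaw' has length 4
  'obimygo' has length 7
  'wnioqx' has length 6
  'pww' has length 3
  'qmwjy' has length 5
  'lxiepsuib' has length 9
Lengths in increasing order: 3 < 4 < 5 < 6 < 7 < 8 < 9
Listing the words in that order gives the answer.
Final answer: ['pww', 'vvaw', 'qmwjy', 'wnioqx', 'obimygo', 'aodrssom', 'lxiepsuib']


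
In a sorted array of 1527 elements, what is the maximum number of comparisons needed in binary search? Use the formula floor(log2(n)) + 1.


Binary search halves the search space each step.
Maximum comparisons = floor(log2(1527)) + 1
log2(1527) = 10.5765
floor(log2(1527)) = 10, so 10 + 1 = 11
Final answer: 11


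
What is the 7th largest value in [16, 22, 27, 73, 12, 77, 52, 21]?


Sort descending: [77, 73, 52, 27, 22, 21, 16, 12]
The 7th element (1-indexed) is at index 6.
Value = 16
Final answer: 16


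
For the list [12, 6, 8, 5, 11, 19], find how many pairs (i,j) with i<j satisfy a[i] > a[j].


For each element, count the later elements that are smaller than it:
  12 (index 0): smaller elements after it = [6, 8, 5, 11] -> 4
  6 (index 1): smaller elements after it = [5] -> 1
  8 (index 2): smaller elements after it = [5] -> 1
  5 (index 3): smaller elements after it = [] -> 0
  11 (index 4): smaller elements after it = [] -> 0
Total inversions = 4 + 1 + 1 + 0 + 0 = 6
Final answer: 6


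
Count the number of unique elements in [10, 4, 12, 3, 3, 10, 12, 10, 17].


List all unique values:
Distinct values: [3, 4, 10, 12, 17]
Count = 5
Final answer: 5


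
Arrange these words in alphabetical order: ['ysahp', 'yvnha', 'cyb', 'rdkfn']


Compare strings character by character (the first differing letter decides):
  'cyb' < 'rdkfn' since 'c' < 'r' at position 1
  'rdkfn' < 'ysahp' since 'r' < 'y' at position 1
  'ysahp' < 'yvnha' since 's' < 'v' at position 2
Chaining these comparisons gives the alphabetical order.
Final answer: ['cyb', 'rdkfn', 'ysahp', 'yvnha']


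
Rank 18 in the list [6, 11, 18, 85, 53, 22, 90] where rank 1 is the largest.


Sort descending: [90, 85, 53, 22, 18, 11, 6]
Find 18 in the sorted list.
18 is at position 5.
Final answer: 5


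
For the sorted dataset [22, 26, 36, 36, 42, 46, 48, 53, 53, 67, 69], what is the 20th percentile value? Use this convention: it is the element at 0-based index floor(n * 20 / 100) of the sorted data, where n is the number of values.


The dataset has n = 11 elements.
Index = floor(11 * 20 / 100) = floor(220 / 100) = floor(2.2) = 2
Counting from index 0 in the sorted data, the element at index 2 is 36.
Final answer: 36


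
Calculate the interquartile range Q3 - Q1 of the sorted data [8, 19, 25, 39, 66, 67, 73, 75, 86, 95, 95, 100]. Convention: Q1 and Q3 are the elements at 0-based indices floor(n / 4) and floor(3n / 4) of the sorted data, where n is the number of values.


The data has n = 12 elements.
Q1 index = floor(12 / 4) = floor(3) = 3; Q3 index = floor(3 * 12 / 4) = floor(9) = 9
Q1 = element at index 3 = 39
Q3 = element at index 9 = 95
IQR = 95 - 39 = 56
Final answer: 56


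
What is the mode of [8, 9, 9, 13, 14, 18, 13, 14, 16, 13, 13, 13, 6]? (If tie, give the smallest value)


Count the frequency of each value:
  6 appears 1 time(s)
  8 appears 1 time(s)
  9 appears 2 time(s)
  13 appears 5 time(s)
  14 appears 2 time(s)
  16 appears 1 time(s)
  18 appears 1 time(s)
Maximum frequency is 5.
Only 13 reaches that frequency, so it is the mode.
Final answer: 13


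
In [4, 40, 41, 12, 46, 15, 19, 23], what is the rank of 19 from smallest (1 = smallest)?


Sort ascending: [4, 12, 15, 19, 23, 40, 41, 46]
Find 19 in the sorted list.
19 is at position 4 (1-indexed).
Final answer: 4


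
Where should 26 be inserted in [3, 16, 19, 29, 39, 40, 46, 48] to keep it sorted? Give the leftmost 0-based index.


List is sorted: [3, 16, 19, 29, 39, 40, 46, 48]
We need the leftmost position where 26 can be inserted, i.e. the first index whose element is >= 26 (or the end of the list if none is).
Binary search with low=0, high=8 (0-based indices):
  low=0, high=8, mid=4: a[4]=39 >= 26, so high = 4
  low=0, high=4, mid=2: a[2]=19 < 26, so low = 3
  low=3, high=4, mid=3: a[3]=29 >= 26, so high = 3
Now low = high = 3, so the insertion index is 3.
Final answer: 3


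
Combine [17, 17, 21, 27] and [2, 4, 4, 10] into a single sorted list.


List A: [17, 17, 21, 27]
List B: [2, 4, 4, 10]
Repeatedly compare the front elements and take the smaller:
  17 vs 2 -> take 2
  17 vs 4 -> take 4
  17 vs 4 -> take 4
  17 vs 10 -> take 10
  B is exhausted; append the rest of A: [17, 17, 21, 27]
Final answer: [2, 4, 4, 10, 17, 17, 21, 27]


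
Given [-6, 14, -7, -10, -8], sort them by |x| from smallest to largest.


Compute absolute values:
  |-6| = 6
  |14| = 14
  |-7| = 7
  |-10| = 10
  |-8| = 8
Absolute values in increasing order: 6 < 7 < 8 < 10 < 14
Listing the original numbers in that order gives the answer.
Final answer: [-6, -7, -8, -10, 14]


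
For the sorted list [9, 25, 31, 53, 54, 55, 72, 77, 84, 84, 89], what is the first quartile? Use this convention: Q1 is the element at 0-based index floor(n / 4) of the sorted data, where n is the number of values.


The list has n = 11 elements.
Q1 index = floor(11 / 4) = floor(2.75) = 2
Counting from index 0 in the sorted data, the element at index 2 is 31.
Final answer: 31


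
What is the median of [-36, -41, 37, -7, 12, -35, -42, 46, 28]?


First, sort the list: [-42, -41, -36, -35, -7, 12, 28, 37, 46]
The list has 9 elements (odd count).
The middle index is 4 (0-based), and the element there is -7.
Final answer: -7


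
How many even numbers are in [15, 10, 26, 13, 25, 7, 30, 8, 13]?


Check each element:
  15 is odd
  10 is even
  26 is even
  13 is odd
  25 is odd
  7 is odd
  30 is even
  8 is even
  13 is odd
Evens: [10, 26, 30, 8]
Count of evens = 4
Final answer: 4


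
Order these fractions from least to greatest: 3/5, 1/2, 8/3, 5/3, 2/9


Convert to decimal for comparison:
  3/5 = 0.6
  1/2 = 0.5
  8/3 = 2.6667
  5/3 = 1.6667
  2/9 = 0.2222
Decimals in increasing order: 0.2222 < 0.5 < 0.6 < 1.6667 < 2.6667
Writing each back as its fraction gives the sorted order.
Final answer: 2/9, 1/2, 3/5, 5/3, 8/3


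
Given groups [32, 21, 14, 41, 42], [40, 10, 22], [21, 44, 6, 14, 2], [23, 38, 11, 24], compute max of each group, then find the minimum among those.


Find max of each group:
  Group 1: [32, 21, 14, 41, 42] -> max = 42
  Group 2: [40, 10, 22] -> max = 40
  Group 3: [21, 44, 6, 14, 2] -> max = 44
  Group 4: [23, 38, 11, 24] -> max = 38
Maxes: [42, 40, 44, 38]
Minimum of maxes = 38
Final answer: 38


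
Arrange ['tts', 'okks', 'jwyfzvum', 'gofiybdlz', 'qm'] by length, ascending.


Compute lengths:
  'tts' has length 3
  'okks' has length 4
  'jwyfzvum' has length 8
  'gofiybdlz' has length 9
  'qm' has length 2
Lengths in increasing order: 2 < 3 < 4 < 8 < 9
Listing the words in that order gives the answer.
Final answer: ['qm', 'tts', 'okks', 'jwyfzvum', 'gofiybdlz']


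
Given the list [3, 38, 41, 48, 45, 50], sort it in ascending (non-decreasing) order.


Original list: [3, 38, 41, 48, 45, 50]
Repeatedly take the smallest remaining element:
  Remaining [3, 38, 41, 48, 45, 50] -> smallest is 3
  Remaining [38, 41, 48, 45, 50] -> smallest is 38
  Remaining [41, 48, 45, 50] -> smallest is 41
  Remaining [48, 45, 50] -> smallest is 45
  Remaining [48, 50] -> smallest is 48
  Remaining [50] -> smallest is 50
Collecting the picks in order gives the sorted list.
Final answer: [3, 38, 41, 45, 48, 50]


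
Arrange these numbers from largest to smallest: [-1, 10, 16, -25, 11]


Original list: [-1, 10, 16, -25, 11]
Repeatedly take the largest remaining element:
  Remaining [-1, 10, 16, -25, 11] -> largest is 16
  Remaining [-1, 10, -25, 11] -> largest is 11
  Remaining [-1, 10, -25] -> largest is 10
  Remaining [-1, -25] -> largest is -1
  Remaining [-25] -> largest is -25
Collecting the picks in order gives the descending list.
Final answer: [16, 11, 10, -1, -25]


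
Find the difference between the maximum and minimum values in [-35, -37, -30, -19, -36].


Maximum value: -19
Minimum value: -37
Range = -19 - (-37) = 18
Final answer: 18


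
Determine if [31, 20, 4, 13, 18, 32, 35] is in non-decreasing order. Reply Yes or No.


Check consecutive pairs:
  31 <= 20? False
  20 <= 4? False
  4 <= 13? True
  13 <= 18? True
  18 <= 32? True
  32 <= 35? True
2 consecutive pair(s) are out of order, so the list is not sorted.
Final answer: No


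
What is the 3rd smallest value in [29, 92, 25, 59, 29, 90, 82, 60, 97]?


Sort ascending: [25, 29, 29, 59, 60, 82, 90, 92, 97]
The 3rd element (1-indexed) is at index 2.
Value = 29
Final answer: 29


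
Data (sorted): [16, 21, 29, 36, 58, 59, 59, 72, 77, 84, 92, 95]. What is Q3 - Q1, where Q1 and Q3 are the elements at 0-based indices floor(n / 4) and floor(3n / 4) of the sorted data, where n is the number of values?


The data has n = 12 elements.
Q1 index = floor(12 / 4) = floor(3) = 3; Q3 index = floor(3 * 12 / 4) = floor(9) = 9
Q1 = element at index 3 = 36
Q3 = element at index 9 = 84
IQR = 84 - 36 = 48
Final answer: 48


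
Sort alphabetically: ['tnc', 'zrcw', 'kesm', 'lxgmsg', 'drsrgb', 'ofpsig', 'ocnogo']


Compare strings character by character (the first differing letter decides):
  'drsrgb' < 'kesm' since 'd' < 'k' at position 1
  'kesm' < 'lxgmsg' since 'k' < 'l' at position 1
  'lxgmsg' < 'ocnogo' since 'l' < 'o' at position 1
  'ocnogo' < 'ofpsig' since 'c' < 'f' at position 2
  'ofpsig' < 'tnc' since 'o' < 't' at position 1
  'tnc' < 'zrcw' since 't' < 'z' at position 1
Chaining these comparisons gives the alphabetical order.
Final answer: ['drsrgb', 'kesm', 'lxgmsg', 'ocnogo', 'ofpsig', 'tnc', 'zrcw']


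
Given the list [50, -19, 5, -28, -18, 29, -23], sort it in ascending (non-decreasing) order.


Original list: [50, -19, 5, -28, -18, 29, -23]
Repeatedly take the smallest remaining element:
  Remaining [50, -19, 5, -28, -18, 29, -23] -> smallest is -28
  Remaining [50, -19, 5, -18, 29, -23] -> smallest is -23
  Remaining [50, -19, 5, -18, 29] -> smallest is -19
  Remaining [50, 5, -18, 29] -> smallest is -18
  Remaining [50, 5, 29] -> smallest is 5
  Remaining [50, 29] -> smallest is 29
  Remaining [50] -> smallest is 50
Collecting the picks in order gives the sorted list.
Final answer: [-28, -23, -19, -18, 5, 29, 50]


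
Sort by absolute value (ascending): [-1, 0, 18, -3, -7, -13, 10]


Compute absolute values:
  |-1| = 1
  |0| = 0
  |18| = 18
  |-3| = 3
  |-7| = 7
  |-13| = 13
  |10| = 10
Absolute values in increasing order: 0 < 1 < 3 < 7 < 10 < 13 < 18
Listing the original numbers in that order gives the answer.
Final answer: [0, -1, -3, -7, 10, -13, 18]


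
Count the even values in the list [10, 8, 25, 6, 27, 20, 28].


Check each element:
  10 is even
  8 is even
  25 is odd
  6 is even
  27 is odd
  20 is even
  28 is even
Evens: [10, 8, 6, 20, 28]
Count of evens = 5
Final answer: 5


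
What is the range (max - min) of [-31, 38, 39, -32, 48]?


Maximum value: 48
Minimum value: -32
Range = 48 - (-32) = 80
Final answer: 80


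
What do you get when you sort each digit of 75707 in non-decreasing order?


The number 75707 has digits: 7, 5, 7, 0, 7
Sorted: 0, 5, 7, 7, 7
Joining the sorted digits gives the result.
Final answer: 05777


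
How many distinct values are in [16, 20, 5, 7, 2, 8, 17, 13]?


List all unique values:
Distinct values: [2, 5, 7, 8, 13, 16, 17, 20]
Count = 8
Final answer: 8


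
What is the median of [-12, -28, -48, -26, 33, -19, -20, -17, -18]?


First, sort the list: [-48, -28, -26, -20, -19, -18, -17, -12, 33]
The list has 9 elements (odd count).
The middle index is 4 (0-based), and the element there is -19.
Final answer: -19


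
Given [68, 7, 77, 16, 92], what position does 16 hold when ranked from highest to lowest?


Sort descending: [92, 77, 68, 16, 7]
Find 16 in the sorted list.
16 is at position 4.
Final answer: 4


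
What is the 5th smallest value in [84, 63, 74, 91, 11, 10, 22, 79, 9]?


Sort ascending: [9, 10, 11, 22, 63, 74, 79, 84, 91]
The 5th element (1-indexed) is at index 4.
Value = 63
Final answer: 63


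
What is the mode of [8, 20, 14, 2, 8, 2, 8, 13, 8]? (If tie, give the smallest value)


Count the frequency of each value:
  2 appears 2 time(s)
  8 appears 4 time(s)
  13 appears 1 time(s)
  14 appears 1 time(s)
  20 appears 1 time(s)
Maximum frequency is 4.
Only 8 reaches that frequency, so it is the mode.
Final answer: 8


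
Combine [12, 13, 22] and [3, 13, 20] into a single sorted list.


List A: [12, 13, 22]
List B: [3, 13, 20]
Repeatedly compare the front elements and take the smaller:
  12 vs 3 -> take 3
  12 vs 13 -> take 12
  13 vs 13 -> take 13
  22 vs 13 -> take 13
  22 vs 20 -> take 20
  B is exhausted; append the rest of A: [22]
Final answer: [3, 12, 13, 13, 20, 22]


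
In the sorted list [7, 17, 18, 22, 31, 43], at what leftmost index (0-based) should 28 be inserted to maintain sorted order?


List is sorted: [7, 17, 18, 22, 31, 43]
We need the leftmost position where 28 can be inserted, i.e. the first index whose element is >= 28 (or the end of the list if none is).
Binary search with low=0, high=6 (0-based indices):
  low=0, high=6, mid=3: a[3]=22 < 28, so low = 4
  low=4, high=6, mid=5: a[5]=43 >= 28, so high = 5
  low=4, high=5, mid=4: a[4]=31 >= 28, so high = 4
Now low = high = 4, so the insertion index is 4.
Final answer: 4


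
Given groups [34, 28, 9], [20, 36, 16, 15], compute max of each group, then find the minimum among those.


Find max of each group:
  Group 1: [34, 28, 9] -> max = 34
  Group 2: [20, 36, 16, 15] -> max = 36
Maxes: [34, 36]
Minimum of maxes = 34
Final answer: 34


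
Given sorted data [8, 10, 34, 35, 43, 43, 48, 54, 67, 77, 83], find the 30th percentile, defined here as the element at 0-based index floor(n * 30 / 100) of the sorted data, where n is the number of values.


The dataset has n = 11 elements.
Index = floor(11 * 30 / 100) = floor(330 / 100) = floor(3.3) = 3
Counting from index 0 in the sorted data, the element at index 3 is 35.
Final answer: 35


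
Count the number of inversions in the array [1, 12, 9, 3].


For each element, count the later elements that are smaller than it:
  1 (index 0): smaller elements after it = [] -> 0
  12 (index 1): smaller elements after it = [9, 3] -> 2
  9 (index 2): smaller elements after it = [3] -> 1
Total inversions = 0 + 2 + 1 = 3
Final answer: 3


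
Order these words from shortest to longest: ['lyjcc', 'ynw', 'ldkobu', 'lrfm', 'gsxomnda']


Compute lengths:
  'lyjcc' has length 5
  'ynw' has length 3
  'ldkobu' has length 6
  'lrfm' has length 4
  'gsxomnda' has length 8
Lengths in increasing order: 3 < 4 < 5 < 6 < 8
Listing the words in that order gives the answer.
Final answer: ['ynw', 'lrfm', 'lyjcc', 'ldkobu', 'gsxomnda']


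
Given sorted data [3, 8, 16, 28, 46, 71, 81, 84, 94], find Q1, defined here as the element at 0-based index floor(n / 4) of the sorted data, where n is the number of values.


The list has n = 9 elements.
Q1 index = floor(9 / 4) = floor(2.25) = 2
Counting from index 0 in the sorted data, the element at index 2 is 16.
Final answer: 16


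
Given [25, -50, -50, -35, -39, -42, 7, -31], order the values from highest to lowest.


Original list: [25, -50, -50, -35, -39, -42, 7, -31]
Repeatedly take the largest remaining element:
  Remaining [25, -50, -50, -35, -39, -42, 7, -31] -> largest is 25
  Remaining [-50, -50, -35, -39, -42, 7, -31] -> largest is 7
  Remaining [-50, -50, -35, -39, -42, -31] -> largest is -31
  Remaining [-50, -50, -35, -39, -42] -> largest is -35
  Remaining [-50, -50, -39, -42] -> largest is -39
  Remaining [-50, -50, -42] -> largest is -42
  Remaining [-50, -50] -> largest is -50
  Remaining [-50] -> largest is -50
Collecting the picks in order gives the descending list.
Final answer: [25, 7, -31, -35, -39, -42, -50, -50]


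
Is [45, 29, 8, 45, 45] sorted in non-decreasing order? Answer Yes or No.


Check consecutive pairs:
  45 <= 29? False
  29 <= 8? False
  8 <= 45? True
  45 <= 45? True
2 consecutive pair(s) are out of order, so the list is not sorted.
Final answer: No


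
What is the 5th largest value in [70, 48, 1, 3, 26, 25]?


Sort descending: [70, 48, 26, 25, 3, 1]
The 5th element (1-indexed) is at index 4.
Value = 3
Final answer: 3


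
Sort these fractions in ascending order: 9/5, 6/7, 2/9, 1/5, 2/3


Convert to decimal for comparison:
  9/5 = 1.8
  6/7 = 0.8571
  2/9 = 0.2222
  1/5 = 0.2
  2/3 = 0.6667
Decimals in increasing order: 0.2 < 0.2222 < 0.6667 < 0.8571 < 1.8
Writing each back as its fraction gives the sorted order.
Final answer: 1/5, 2/9, 2/3, 6/7, 9/5


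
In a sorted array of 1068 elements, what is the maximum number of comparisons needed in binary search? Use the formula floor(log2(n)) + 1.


Binary search halves the search space each step.
Maximum comparisons = floor(log2(1068)) + 1
log2(1068) = 10.0607
floor(log2(1068)) = 10, so 10 + 1 = 11
Final answer: 11


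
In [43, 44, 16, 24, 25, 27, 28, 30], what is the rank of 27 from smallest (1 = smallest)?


Sort ascending: [16, 24, 25, 27, 28, 30, 43, 44]
Find 27 in the sorted list.
27 is at position 4 (1-indexed).
Final answer: 4


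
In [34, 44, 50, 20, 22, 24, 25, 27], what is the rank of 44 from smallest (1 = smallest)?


Sort ascending: [20, 22, 24, 25, 27, 34, 44, 50]
Find 44 in the sorted list.
44 is at position 7 (1-indexed).
Final answer: 7


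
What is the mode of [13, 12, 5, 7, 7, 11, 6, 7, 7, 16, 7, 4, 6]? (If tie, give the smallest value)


Count the frequency of each value:
  4 appears 1 time(s)
  5 appears 1 time(s)
  6 appears 2 time(s)
  7 appears 5 time(s)
  11 appears 1 time(s)
  12 appears 1 time(s)
  13 appears 1 time(s)
  16 appears 1 time(s)
Maximum frequency is 5.
Only 7 reaches that frequency, so it is the mode.
Final answer: 7


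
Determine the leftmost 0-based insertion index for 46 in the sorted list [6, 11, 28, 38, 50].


List is sorted: [6, 11, 28, 38, 50]
We need the leftmost position where 46 can be inserted, i.e. the first index whose element is >= 46 (or the end of the list if none is).
Binary search with low=0, high=5 (0-based indices):
  low=0, high=5, mid=2: a[2]=28 < 46, so low = 3
  low=3, high=5, mid=4: a[4]=50 >= 46, so high = 4
  low=3, high=4, mid=3: a[3]=38 < 46, so low = 4
Now low = high = 4, so the insertion index is 4.
Final answer: 4


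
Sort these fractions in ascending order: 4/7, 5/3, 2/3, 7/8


Convert to decimal for comparison:
  4/7 = 0.5714
  5/3 = 1.6667
  2/3 = 0.6667
  7/8 = 0.875
Decimals in increasing order: 0.5714 < 0.6667 < 0.875 < 1.6667
Writing each back as its fraction gives the sorted order.
Final answer: 4/7, 2/3, 7/8, 5/3


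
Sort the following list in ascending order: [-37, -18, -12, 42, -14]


Original list: [-37, -18, -12, 42, -14]
Repeatedly take the smallest remaining element:
  Remaining [-37, -18, -12, 42, -14] -> smallest is -37
  Remaining [-18, -12, 42, -14] -> smallest is -18
  Remaining [-12, 42, -14] -> smallest is -14
  Remaining [-12, 42] -> smallest is -12
  Remaining [42] -> smallest is 42
Collecting the picks in order gives the sorted list.
Final answer: [-37, -18, -14, -12, 42]


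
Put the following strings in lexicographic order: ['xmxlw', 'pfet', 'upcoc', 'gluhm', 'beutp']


Compare strings character by character (the first differing letter decides):
  'beutp' < 'gluhm' since 'b' < 'g' at position 1
  'gluhm' < 'pfet' since 'g' < 'p' at position 1
  'pfet' < 'upcoc' since 'p' < 'u' at position 1
  'upcoc' < 'xmxlw' since 'u' < 'x' at position 1
Chaining these comparisons gives the alphabetical order.
Final answer: ['beutp', 'gluhm', 'pfet', 'upcoc', 'xmxlw']


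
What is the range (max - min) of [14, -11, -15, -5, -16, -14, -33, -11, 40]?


Maximum value: 40
Minimum value: -33
Range = 40 - (-33) = 73
Final answer: 73


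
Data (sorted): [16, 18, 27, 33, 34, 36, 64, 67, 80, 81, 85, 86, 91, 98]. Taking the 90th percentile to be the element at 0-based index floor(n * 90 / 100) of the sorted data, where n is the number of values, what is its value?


The dataset has n = 14 elements.
Index = floor(14 * 90 / 100) = floor(1260 / 100) = floor(12.6) = 12
Counting from index 0 in the sorted data, the element at index 12 is 91.
Final answer: 91


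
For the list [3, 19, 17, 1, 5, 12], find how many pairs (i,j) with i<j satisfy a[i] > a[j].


For each element, count the later elements that are smaller than it:
  3 (index 0): smaller elements after it = [1] -> 1
  19 (index 1): smaller elements after it = [17, 1, 5, 12] -> 4
  17 (index 2): smaller elements after it = [1, 5, 12] -> 3
  1 (index 3): smaller elements after it = [] -> 0
  5 (index 4): smaller elements after it = [] -> 0
Total inversions = 1 + 4 + 3 + 0 + 0 = 8
Final answer: 8


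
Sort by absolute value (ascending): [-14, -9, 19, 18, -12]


Compute absolute values:
  |-14| = 14
  |-9| = 9
  |19| = 19
  |18| = 18
  |-12| = 12
Absolute values in increasing order: 9 < 12 < 14 < 18 < 19
Listing the original numbers in that order gives the answer.
Final answer: [-9, -12, -14, 18, 19]


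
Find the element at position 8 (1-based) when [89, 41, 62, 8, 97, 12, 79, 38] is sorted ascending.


Sort ascending: [8, 12, 38, 41, 62, 79, 89, 97]
The 8th element (1-indexed) is at index 7.
Value = 97
Final answer: 97


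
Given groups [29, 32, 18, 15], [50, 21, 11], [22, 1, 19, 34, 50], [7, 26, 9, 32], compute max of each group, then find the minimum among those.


Find max of each group:
  Group 1: [29, 32, 18, 15] -> max = 32
  Group 2: [50, 21, 11] -> max = 50
  Group 3: [22, 1, 19, 34, 50] -> max = 50
  Group 4: [7, 26, 9, 32] -> max = 32
Maxes: [32, 50, 50, 32]
Minimum of maxes = 32
Final answer: 32


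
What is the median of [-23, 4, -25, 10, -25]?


First, sort the list: [-25, -25, -23, 4, 10]
The list has 5 elements (odd count).
The middle index is 2 (0-based), and the element there is -23.
Final answer: -23


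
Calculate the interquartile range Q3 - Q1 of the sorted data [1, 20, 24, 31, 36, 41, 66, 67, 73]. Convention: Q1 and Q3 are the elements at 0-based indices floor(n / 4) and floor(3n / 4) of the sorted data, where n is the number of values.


The data has n = 9 elements.
Q1 index = floor(9 / 4) = floor(2.25) = 2; Q3 index = floor(3 * 9 / 4) = floor(6.75) = 6
Q1 = element at index 2 = 24
Q3 = element at index 6 = 66
IQR = 66 - 24 = 42
Final answer: 42


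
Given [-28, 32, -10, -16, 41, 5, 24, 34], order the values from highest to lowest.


Original list: [-28, 32, -10, -16, 41, 5, 24, 34]
Repeatedly take the largest remaining element:
  Remaining [-28, 32, -10, -16, 41, 5, 24, 34] -> largest is 41
  Remaining [-28, 32, -10, -16, 5, 24, 34] -> largest is 34
  Remaining [-28, 32, -10, -16, 5, 24] -> largest is 32
  Remaining [-28, -10, -16, 5, 24] -> largest is 24
  Remaining [-28, -10, -16, 5] -> largest is 5
  Remaining [-28, -10, -16] -> largest is -10
  Remaining [-28, -16] -> largest is -16
  Remaining [-28] -> largest is -28
Collecting the picks in order gives the descending list.
Final answer: [41, 34, 32, 24, 5, -10, -16, -28]


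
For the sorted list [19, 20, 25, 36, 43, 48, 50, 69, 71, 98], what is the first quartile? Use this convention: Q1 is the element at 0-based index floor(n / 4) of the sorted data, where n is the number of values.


The list has n = 10 elements.
Q1 index = floor(10 / 4) = floor(2.5) = 2
Counting from index 0 in the sorted data, the element at index 2 is 25.
Final answer: 25


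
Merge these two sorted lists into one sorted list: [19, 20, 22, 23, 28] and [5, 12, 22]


List A: [19, 20, 22, 23, 28]
List B: [5, 12, 22]
Repeatedly compare the front elements and take the smaller:
  19 vs 5 -> take 5
  19 vs 12 -> take 12
  19 vs 22 -> take 19
  20 vs 22 -> take 20
  22 vs 22 -> take 22
  23 vs 22 -> take 22
  B is exhausted; append the rest of A: [23, 28]
Final answer: [5, 12, 19, 20, 22, 22, 23, 28]


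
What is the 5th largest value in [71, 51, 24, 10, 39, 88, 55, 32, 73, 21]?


Sort descending: [88, 73, 71, 55, 51, 39, 32, 24, 21, 10]
The 5th element (1-indexed) is at index 4.
Value = 51
Final answer: 51


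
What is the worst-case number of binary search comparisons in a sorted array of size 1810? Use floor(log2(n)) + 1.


Binary search halves the search space each step.
Maximum comparisons = floor(log2(1810)) + 1
log2(1810) = 10.8218
floor(log2(1810)) = 10, so 10 + 1 = 11
Final answer: 11


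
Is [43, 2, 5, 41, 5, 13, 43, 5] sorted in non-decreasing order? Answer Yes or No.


Check consecutive pairs:
  43 <= 2? False
  2 <= 5? True
  5 <= 41? True
  41 <= 5? False
  5 <= 13? True
  13 <= 43? True
  43 <= 5? False
3 consecutive pair(s) are out of order, so the list is not sorted.
Final answer: No


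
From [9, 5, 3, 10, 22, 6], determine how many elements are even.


Check each element:
  9 is odd
  5 is odd
  3 is odd
  10 is even
  22 is even
  6 is even
Evens: [10, 22, 6]
Count of evens = 3
Final answer: 3


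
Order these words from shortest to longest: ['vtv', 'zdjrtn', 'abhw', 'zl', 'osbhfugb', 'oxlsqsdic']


Compute lengths:
  'vtv' has length 3
  'zdjrtn' has length 6
  'abhw' has length 4
  'zl' has length 2
  'osbhfugb' has length 8
  'oxlsqsdic' has length 9
Lengths in increasing order: 2 < 3 < 4 < 6 < 8 < 9
Listing the words in that order gives the answer.
Final answer: ['zl', 'vtv', 'abhw', 'zdjrtn', 'osbhfugb', 'oxlsqsdic']


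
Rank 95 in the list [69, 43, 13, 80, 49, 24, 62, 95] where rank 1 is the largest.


Sort descending: [95, 80, 69, 62, 49, 43, 24, 13]
Find 95 in the sorted list.
95 is at position 1.
Final answer: 1


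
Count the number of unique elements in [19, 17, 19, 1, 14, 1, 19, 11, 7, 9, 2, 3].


List all unique values:
Distinct values: [1, 2, 3, 7, 9, 11, 14, 17, 19]
Count = 9
Final answer: 9


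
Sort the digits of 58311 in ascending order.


The number 58311 has digits: 5, 8, 3, 1, 1
Sorted: 1, 1, 3, 5, 8
Joining the sorted digits gives the result.
Final answer: 11358


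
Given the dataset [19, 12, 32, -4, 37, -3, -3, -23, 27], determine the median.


First, sort the list: [-23, -4, -3, -3, 12, 19, 27, 32, 37]
The list has 9 elements (odd count).
The middle index is 4 (0-based), and the element there is 12.
Final answer: 12


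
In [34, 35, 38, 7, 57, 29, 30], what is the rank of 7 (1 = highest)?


Sort descending: [57, 38, 35, 34, 30, 29, 7]
Find 7 in the sorted list.
7 is at position 7.
Final answer: 7


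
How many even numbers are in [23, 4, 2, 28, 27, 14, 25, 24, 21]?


Check each element:
  23 is odd
  4 is even
  2 is even
  28 is even
  27 is odd
  14 is even
  25 is odd
  24 is even
  21 is odd
Evens: [4, 2, 28, 14, 24]
Count of evens = 5
Final answer: 5


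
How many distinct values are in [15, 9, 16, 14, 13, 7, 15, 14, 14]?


List all unique values:
Distinct values: [7, 9, 13, 14, 15, 16]
Count = 6
Final answer: 6


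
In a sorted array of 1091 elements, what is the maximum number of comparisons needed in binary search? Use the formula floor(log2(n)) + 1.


Binary search halves the search space each step.
Maximum comparisons = floor(log2(1091)) + 1
log2(1091) = 10.0914
floor(log2(1091)) = 10, so 10 + 1 = 11
Final answer: 11


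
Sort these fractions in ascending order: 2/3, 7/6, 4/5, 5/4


Convert to decimal for comparison:
  2/3 = 0.6667
  7/6 = 1.1667
  4/5 = 0.8
  5/4 = 1.25
Decimals in increasing order: 0.6667 < 0.8 < 1.1667 < 1.25
Writing each back as its fraction gives the sorted order.
Final answer: 2/3, 4/5, 7/6, 5/4


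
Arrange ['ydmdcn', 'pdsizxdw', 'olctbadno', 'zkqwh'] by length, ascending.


Compute lengths:
  'ydmdcn' has length 6
  'pdsizxdw' has length 8
  'olctbadno' has length 9
  'zkqwh' has length 5
Lengths in increasing order: 5 < 6 < 8 < 9
Listing the words in that order gives the answer.
Final answer: ['zkqwh', 'ydmdcn', 'pdsizxdw', 'olctbadno']


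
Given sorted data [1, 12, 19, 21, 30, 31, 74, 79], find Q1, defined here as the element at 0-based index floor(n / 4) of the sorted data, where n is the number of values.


The list has n = 8 elements.
Q1 index = floor(8 / 4) = floor(2) = 2
Counting from index 0 in the sorted data, the element at index 2 is 19.
Final answer: 19


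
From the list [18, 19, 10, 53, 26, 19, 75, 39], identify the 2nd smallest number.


Sort ascending: [10, 18, 19, 19, 26, 39, 53, 75]
The 2nd element (1-indexed) is at index 1.
Value = 18
Final answer: 18


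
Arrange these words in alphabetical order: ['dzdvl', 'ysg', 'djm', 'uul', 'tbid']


Compare strings character by character (the first differing letter decides):
  'djm' < 'dzdvl' since 'j' < 'z' at position 2
  'dzdvl' < 'tbid' since 'd' < 't' at position 1
  'tbid' < 'uul' since 't' < 'u' at position 1
  'uul' < 'ysg' since 'u' < 'y' at position 1
Chaining these comparisons gives the alphabetical order.
Final answer: ['djm', 'dzdvl', 'tbid', 'uul', 'ysg']


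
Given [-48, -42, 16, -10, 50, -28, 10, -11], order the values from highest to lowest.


Original list: [-48, -42, 16, -10, 50, -28, 10, -11]
Repeatedly take the largest remaining element:
  Remaining [-48, -42, 16, -10, 50, -28, 10, -11] -> largest is 50
  Remaining [-48, -42, 16, -10, -28, 10, -11] -> largest is 16
  Remaining [-48, -42, -10, -28, 10, -11] -> largest is 10
  Remaining [-48, -42, -10, -28, -11] -> largest is -10
  Remaining [-48, -42, -28, -11] -> largest is -11
  Remaining [-48, -42, -28] -> largest is -28
  Remaining [-48, -42] -> largest is -42
  Remaining [-48] -> largest is -48
Collecting the picks in order gives the descending list.
Final answer: [50, 16, 10, -10, -11, -28, -42, -48]


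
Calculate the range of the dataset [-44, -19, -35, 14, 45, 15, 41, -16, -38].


Maximum value: 45
Minimum value: -44
Range = 45 - (-44) = 89
Final answer: 89


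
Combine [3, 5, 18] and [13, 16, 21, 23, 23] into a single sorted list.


List A: [3, 5, 18]
List B: [13, 16, 21, 23, 23]
Repeatedly compare the front elements and take the smaller:
  3 vs 13 -> take 3
  5 vs 13 -> take 5
  18 vs 13 -> take 13
  18 vs 16 -> take 16
  18 vs 21 -> take 18
  A is exhausted; append the rest of B: [21, 23, 23]
Final answer: [3, 5, 13, 16, 18, 21, 23, 23]


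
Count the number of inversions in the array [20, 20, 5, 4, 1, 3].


For each element, count the later elements that are smaller than it:
  20 (index 0): smaller elements after it = [5, 4, 1, 3] -> 4
  20 (index 1): smaller elements after it = [5, 4, 1, 3] -> 4
  5 (index 2): smaller elements after it = [4, 1, 3] -> 3
  4 (index 3): smaller elements after it = [1, 3] -> 2
  1 (index 4): smaller elements after it = [] -> 0
Total inversions = 4 + 4 + 3 + 2 + 0 = 13
Final answer: 13


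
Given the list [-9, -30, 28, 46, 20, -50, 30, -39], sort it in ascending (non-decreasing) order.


Original list: [-9, -30, 28, 46, 20, -50, 30, -39]
Repeatedly take the smallest remaining element:
  Remaining [-9, -30, 28, 46, 20, -50, 30, -39] -> smallest is -50
  Remaining [-9, -30, 28, 46, 20, 30, -39] -> smallest is -39
  Remaining [-9, -30, 28, 46, 20, 30] -> smallest is -30
  Remaining [-9, 28, 46, 20, 30] -> smallest is -9
  Remaining [28, 46, 20, 30] -> smallest is 20
  Remaining [28, 46, 30] -> smallest is 28
  Remaining [46, 30] -> smallest is 30
  Remaining [46] -> smallest is 46
Collecting the picks in order gives the sorted list.
Final answer: [-50, -39, -30, -9, 20, 28, 30, 46]


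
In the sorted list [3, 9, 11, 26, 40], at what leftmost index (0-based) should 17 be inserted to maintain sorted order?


List is sorted: [3, 9, 11, 26, 40]
We need the leftmost position where 17 can be inserted, i.e. the first index whose element is >= 17 (or the end of the list if none is).
Binary search with low=0, high=5 (0-based indices):
  low=0, high=5, mid=2: a[2]=11 < 17, so low = 3
  low=3, high=5, mid=4: a[4]=40 >= 17, so high = 4
  low=3, high=4, mid=3: a[3]=26 >= 17, so high = 3
Now low = high = 3, so the insertion index is 3.
Final answer: 3


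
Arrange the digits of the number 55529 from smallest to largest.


The number 55529 has digits: 5, 5, 5, 2, 9
Sorted: 2, 5, 5, 5, 9
Joining the sorted digits gives the result.
Final answer: 25559


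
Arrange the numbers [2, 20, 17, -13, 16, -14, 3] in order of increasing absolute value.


Compute absolute values:
  |2| = 2
  |20| = 20
  |17| = 17
  |-13| = 13
  |16| = 16
  |-14| = 14
  |3| = 3
Absolute values in increasing order: 2 < 3 < 13 < 14 < 16 < 17 < 20
Listing the original numbers in that order gives the answer.
Final answer: [2, 3, -13, -14, 16, 17, 20]


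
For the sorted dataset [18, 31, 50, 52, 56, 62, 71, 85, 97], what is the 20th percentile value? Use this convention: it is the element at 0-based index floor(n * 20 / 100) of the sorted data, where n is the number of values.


The dataset has n = 9 elements.
Index = floor(9 * 20 / 100) = floor(180 / 100) = floor(1.8) = 1
Counting from index 0 in the sorted data, the element at index 1 is 31.
Final answer: 31


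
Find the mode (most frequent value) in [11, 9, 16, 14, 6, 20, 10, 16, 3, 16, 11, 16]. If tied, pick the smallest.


Count the frequency of each value:
  3 appears 1 time(s)
  6 appears 1 time(s)
  9 appears 1 time(s)
  10 appears 1 time(s)
  11 appears 2 time(s)
  14 appears 1 time(s)
  16 appears 4 time(s)
  20 appears 1 time(s)
Maximum frequency is 4.
Only 16 reaches that frequency, so it is the mode.
Final answer: 16


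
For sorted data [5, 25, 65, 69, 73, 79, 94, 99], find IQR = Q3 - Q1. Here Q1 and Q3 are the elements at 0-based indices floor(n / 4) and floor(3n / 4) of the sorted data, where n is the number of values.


The data has n = 8 elements.
Q1 index = floor(8 / 4) = floor(2) = 2; Q3 index = floor(3 * 8 / 4) = floor(6) = 6
Q1 = element at index 2 = 65
Q3 = element at index 6 = 94
IQR = 94 - 65 = 29
Final answer: 29


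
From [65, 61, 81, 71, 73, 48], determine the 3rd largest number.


Sort descending: [81, 73, 71, 65, 61, 48]
The 3rd element (1-indexed) is at index 2.
Value = 71
Final answer: 71


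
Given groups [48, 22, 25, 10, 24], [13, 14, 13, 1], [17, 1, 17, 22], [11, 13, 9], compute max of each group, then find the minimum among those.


Find max of each group:
  Group 1: [48, 22, 25, 10, 24] -> max = 48
  Group 2: [13, 14, 13, 1] -> max = 14
  Group 3: [17, 1, 17, 22] -> max = 22
  Group 4: [11, 13, 9] -> max = 13
Maxes: [48, 14, 22, 13]
Minimum of maxes = 13
Final answer: 13
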